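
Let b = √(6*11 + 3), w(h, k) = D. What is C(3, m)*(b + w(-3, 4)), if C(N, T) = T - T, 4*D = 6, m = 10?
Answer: 0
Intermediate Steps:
D = 3/2 (D = (¼)*6 = 3/2 ≈ 1.5000)
C(N, T) = 0
w(h, k) = 3/2
b = √69 (b = √(66 + 3) = √69 ≈ 8.3066)
C(3, m)*(b + w(-3, 4)) = 0*(√69 + 3/2) = 0*(3/2 + √69) = 0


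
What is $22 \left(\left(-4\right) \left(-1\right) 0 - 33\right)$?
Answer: $-726$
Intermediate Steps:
$22 \left(\left(-4\right) \left(-1\right) 0 - 33\right) = 22 \left(4 \cdot 0 - 33\right) = 22 \left(0 - 33\right) = 22 \left(-33\right) = -726$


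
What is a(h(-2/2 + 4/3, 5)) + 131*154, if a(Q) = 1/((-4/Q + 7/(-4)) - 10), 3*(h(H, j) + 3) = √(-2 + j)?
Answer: 450543786/22333 - 32*√3/22333 ≈ 20174.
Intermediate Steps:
h(H, j) = -3 + √(-2 + j)/3
a(Q) = 1/(-47/4 - 4/Q) (a(Q) = 1/((-4/Q + 7*(-¼)) - 10) = 1/((-4/Q - 7/4) - 10) = 1/((-7/4 - 4/Q) - 10) = 1/(-47/4 - 4/Q))
a(h(-2/2 + 4/3, 5)) + 131*154 = -4*(-3 + √(-2 + 5)/3)/(16 + 47*(-3 + √(-2 + 5)/3)) + 131*154 = -4*(-3 + √3/3)/(16 + 47*(-3 + √3/3)) + 20174 = -4*(-3 + √3/3)/(16 + (-141 + 47*√3/3)) + 20174 = -4*(-3 + √3/3)/(-125 + 47*√3/3) + 20174 = 20174 - 4*(-3 + √3/3)/(-125 + 47*√3/3)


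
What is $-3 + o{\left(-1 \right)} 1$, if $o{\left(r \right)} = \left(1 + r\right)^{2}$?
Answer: $-3$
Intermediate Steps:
$-3 + o{\left(-1 \right)} 1 = -3 + \left(1 - 1\right)^{2} \cdot 1 = -3 + 0^{2} \cdot 1 = -3 + 0 \cdot 1 = -3 + 0 = -3$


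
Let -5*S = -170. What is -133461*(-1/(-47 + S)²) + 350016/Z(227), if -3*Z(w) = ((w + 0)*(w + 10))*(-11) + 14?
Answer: 79156341387/100009975 ≈ 791.48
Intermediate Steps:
S = 34 (S = -⅕*(-170) = 34)
Z(w) = -14/3 + 11*w*(10 + w)/3 (Z(w) = -(((w + 0)*(w + 10))*(-11) + 14)/3 = -((w*(10 + w))*(-11) + 14)/3 = -(-11*w*(10 + w) + 14)/3 = -(14 - 11*w*(10 + w))/3 = -14/3 + 11*w*(10 + w)/3)
-133461*(-1/(-47 + S)²) + 350016/Z(227) = -133461*(-1/(-47 + 34)²) + 350016/(-14/3 + (11/3)*227² + (110/3)*227) = -133461/((-1*(-13)²)) + 350016/(-14/3 + (11/3)*51529 + 24970/3) = -133461/((-1*169)) + 350016/(-14/3 + 566819/3 + 24970/3) = -133461/(-169) + 350016/(591775/3) = -133461*(-1/169) + 350016*(3/591775) = 133461/169 + 1050048/591775 = 79156341387/100009975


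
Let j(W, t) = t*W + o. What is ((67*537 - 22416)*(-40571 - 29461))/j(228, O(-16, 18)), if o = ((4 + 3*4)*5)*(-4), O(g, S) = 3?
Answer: -237461004/91 ≈ -2.6095e+6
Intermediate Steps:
o = -320 (o = ((4 + 12)*5)*(-4) = (16*5)*(-4) = 80*(-4) = -320)
j(W, t) = -320 + W*t (j(W, t) = t*W - 320 = W*t - 320 = -320 + W*t)
((67*537 - 22416)*(-40571 - 29461))/j(228, O(-16, 18)) = ((67*537 - 22416)*(-40571 - 29461))/(-320 + 228*3) = ((35979 - 22416)*(-70032))/(-320 + 684) = (13563*(-70032))/364 = -949844016*1/364 = -237461004/91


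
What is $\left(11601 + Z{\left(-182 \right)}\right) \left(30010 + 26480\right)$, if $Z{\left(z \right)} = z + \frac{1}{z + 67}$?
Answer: $\frac{14836352832}{23} \approx 6.4506 \cdot 10^{8}$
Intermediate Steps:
$Z{\left(z \right)} = z + \frac{1}{67 + z}$
$\left(11601 + Z{\left(-182 \right)}\right) \left(30010 + 26480\right) = \left(11601 + \frac{1 + \left(-182\right)^{2} + 67 \left(-182\right)}{67 - 182}\right) \left(30010 + 26480\right) = \left(11601 + \frac{1 + 33124 - 12194}{-115}\right) 56490 = \left(11601 - \frac{20931}{115}\right) 56490 = \frac{1313184}{115} \cdot 56490 = \frac{14836352832}{23}$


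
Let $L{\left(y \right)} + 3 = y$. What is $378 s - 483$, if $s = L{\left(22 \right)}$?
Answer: $6699$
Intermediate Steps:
$L{\left(y \right)} = -3 + y$
$s = 19$ ($s = -3 + 22 = 19$)
$378 s - 483 = 378 \cdot 19 - 483 = 7182 - 483 = 6699$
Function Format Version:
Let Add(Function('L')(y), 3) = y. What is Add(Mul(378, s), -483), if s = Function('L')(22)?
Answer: 6699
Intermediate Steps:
Function('L')(y) = Add(-3, y)
s = 19 (s = Add(-3, 22) = 19)
Add(Mul(378, s), -483) = Add(Mul(378, 19), -483) = Add(7182, -483) = 6699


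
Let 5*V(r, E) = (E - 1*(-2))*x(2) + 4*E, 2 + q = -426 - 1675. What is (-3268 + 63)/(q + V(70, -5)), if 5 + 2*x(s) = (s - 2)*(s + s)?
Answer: 6410/4211 ≈ 1.5222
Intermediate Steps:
q = -2103 (q = -2 + (-426 - 1675) = -2 - 2101 = -2103)
x(s) = -5/2 + s*(-2 + s) (x(s) = -5/2 + ((s - 2)*(s + s))/2 = -5/2 + ((-2 + s)*(2*s))/2 = -5/2 + (2*s*(-2 + s))/2 = -5/2 + s*(-2 + s))
V(r, E) = -1 + 3*E/10 (V(r, E) = ((E - 1*(-2))*(-5/2 + 2² - 2*2) + 4*E)/5 = ((E + 2)*(-5/2 + 4 - 4) + 4*E)/5 = ((2 + E)*(-5/2) + 4*E)/5 = ((-5 - 5*E/2) + 4*E)/5 = (-5 + 3*E/2)/5 = -1 + 3*E/10)
(-3268 + 63)/(q + V(70, -5)) = (-3268 + 63)/(-2103 + (-1 + (3/10)*(-5))) = -3205/(-2103 + (-1 - 3/2)) = -3205/(-2103 - 5/2) = -3205/(-4211/2) = -3205*(-2/4211) = 6410/4211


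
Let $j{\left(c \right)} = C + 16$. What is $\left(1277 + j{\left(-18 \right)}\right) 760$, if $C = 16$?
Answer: $994840$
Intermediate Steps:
$j{\left(c \right)} = 32$ ($j{\left(c \right)} = 16 + 16 = 32$)
$\left(1277 + j{\left(-18 \right)}\right) 760 = \left(1277 + 32\right) 760 = 1309 \cdot 760 = 994840$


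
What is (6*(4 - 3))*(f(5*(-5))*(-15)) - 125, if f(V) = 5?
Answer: -575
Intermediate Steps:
(6*(4 - 3))*(f(5*(-5))*(-15)) - 125 = (6*(4 - 3))*(5*(-15)) - 125 = (6*1)*(-75) - 125 = 6*(-75) - 125 = -450 - 125 = -575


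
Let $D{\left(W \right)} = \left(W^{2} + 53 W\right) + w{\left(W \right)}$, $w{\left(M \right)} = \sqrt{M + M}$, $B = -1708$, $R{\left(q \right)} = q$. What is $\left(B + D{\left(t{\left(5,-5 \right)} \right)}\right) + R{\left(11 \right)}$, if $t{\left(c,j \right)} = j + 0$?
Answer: $-1937 + i \sqrt{10} \approx -1937.0 + 3.1623 i$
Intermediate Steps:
$t{\left(c,j \right)} = j$
$w{\left(M \right)} = \sqrt{2} \sqrt{M}$ ($w{\left(M \right)} = \sqrt{2 M} = \sqrt{2} \sqrt{M}$)
$D{\left(W \right)} = W^{2} + 53 W + \sqrt{2} \sqrt{W}$ ($D{\left(W \right)} = \left(W^{2} + 53 W\right) + \sqrt{2} \sqrt{W} = W^{2} + 53 W + \sqrt{2} \sqrt{W}$)
$\left(B + D{\left(t{\left(5,-5 \right)} \right)}\right) + R{\left(11 \right)} = \left(-1708 + \left(\left(-5\right)^{2} + 53 \left(-5\right) + \sqrt{2} \sqrt{-5}\right)\right) + 11 = \left(-1708 + \left(25 - 265 + \sqrt{2} i \sqrt{5}\right)\right) + 11 = \left(-1708 + \left(25 - 265 + i \sqrt{10}\right)\right) + 11 = \left(-1708 - \left(240 - i \sqrt{10}\right)\right) + 11 = \left(-1948 + i \sqrt{10}\right) + 11 = -1937 + i \sqrt{10}$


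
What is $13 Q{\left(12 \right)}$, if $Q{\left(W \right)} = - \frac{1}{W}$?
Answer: $- \frac{13}{12} \approx -1.0833$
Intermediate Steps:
$13 Q{\left(12 \right)} = 13 \left(- \frac{1}{12}\right) = - \frac{13}{12}$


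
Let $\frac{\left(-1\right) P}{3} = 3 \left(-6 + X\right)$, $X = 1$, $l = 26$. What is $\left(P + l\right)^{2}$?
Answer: $5041$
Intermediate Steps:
$P = 45$ ($P = - 3 \cdot 3 \left(-6 + 1\right) = - 3 \cdot 3 \left(-5\right) = \left(-3\right) \left(-15\right) = 45$)
$\left(P + l\right)^{2} = \left(45 + 26\right)^{2} = 71^{2} = 5041$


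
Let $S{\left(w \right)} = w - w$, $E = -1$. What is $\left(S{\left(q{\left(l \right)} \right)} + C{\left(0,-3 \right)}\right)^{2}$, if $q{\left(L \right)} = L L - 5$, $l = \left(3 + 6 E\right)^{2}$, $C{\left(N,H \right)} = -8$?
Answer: $64$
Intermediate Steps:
$l = 9$ ($l = \left(3 + 6 \left(-1\right)\right)^{2} = \left(3 - 6\right)^{2} = \left(-3\right)^{2} = 9$)
$q{\left(L \right)} = -5 + L^{2}$ ($q{\left(L \right)} = L^{2} - 5 = -5 + L^{2}$)
$S{\left(w \right)} = 0$
$\left(S{\left(q{\left(l \right)} \right)} + C{\left(0,-3 \right)}\right)^{2} = \left(0 - 8\right)^{2} = \left(-8\right)^{2} = 64$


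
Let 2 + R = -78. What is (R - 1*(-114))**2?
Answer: 1156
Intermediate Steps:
R = -80 (R = -2 - 78 = -80)
(R - 1*(-114))**2 = (-80 - 1*(-114))**2 = (-80 + 114)**2 = 34**2 = 1156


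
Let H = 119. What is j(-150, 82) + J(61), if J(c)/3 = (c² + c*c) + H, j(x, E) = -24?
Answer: 22659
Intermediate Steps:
J(c) = 357 + 6*c² (J(c) = 3*((c² + c*c) + 119) = 3*((c² + c²) + 119) = 3*(2*c² + 119) = 3*(119 + 2*c²) = 357 + 6*c²)
j(-150, 82) + J(61) = -24 + (357 + 6*61²) = -24 + (357 + 6*3721) = -24 + (357 + 22326) = -24 + 22683 = 22659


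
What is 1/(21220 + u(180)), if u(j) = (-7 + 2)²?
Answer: 1/21245 ≈ 4.7070e-5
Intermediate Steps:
u(j) = 25 (u(j) = (-5)² = 25)
1/(21220 + u(180)) = 1/(21220 + 25) = 1/21245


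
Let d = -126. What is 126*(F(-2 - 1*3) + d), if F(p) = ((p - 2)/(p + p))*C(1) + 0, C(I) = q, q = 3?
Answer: -78057/5 ≈ -15611.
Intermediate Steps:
C(I) = 3
F(p) = 3*(-2 + p)/(2*p) (F(p) = ((p - 2)/(p + p))*3 + 0 = ((-2 + p)/((2*p)))*3 + 0 = ((-2 + p)*(1/(2*p)))*3 + 0 = ((-2 + p)/(2*p))*3 + 0 = 3*(-2 + p)/(2*p) + 0 = 3*(-2 + p)/(2*p))
126*(F(-2 - 1*3) + d) = 126*((3/2 - 3/(-2 - 1*3)) - 126) = 126*((3/2 - 3/(-2 - 3)) - 126) = 126*((3/2 - 3/(-5)) - 126) = 126*((3/2 - 3*(-⅕)) - 126) = 126*((3/2 + ⅗) - 126) = 126*(21/10 - 126) = 126*(-1239/10) = -78057/5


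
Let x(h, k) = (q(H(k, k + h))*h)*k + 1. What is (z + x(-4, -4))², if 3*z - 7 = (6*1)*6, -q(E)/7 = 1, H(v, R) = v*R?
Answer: 84100/9 ≈ 9344.4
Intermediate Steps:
H(v, R) = R*v
q(E) = -7 (q(E) = -7*1 = -7)
x(h, k) = 1 - 7*h*k (x(h, k) = (-7*h)*k + 1 = -7*h*k + 1 = 1 - 7*h*k)
z = 43/3 (z = 7/3 + ((6*1)*6)/3 = 7/3 + (6*6)/3 = 7/3 + (⅓)*36 = 7/3 + 12 = 43/3 ≈ 14.333)
(z + x(-4, -4))² = (43/3 + (1 - 7*(-4)*(-4)))² = (43/3 + (1 - 112))² = (43/3 - 111)² = (-290/3)² = 84100/9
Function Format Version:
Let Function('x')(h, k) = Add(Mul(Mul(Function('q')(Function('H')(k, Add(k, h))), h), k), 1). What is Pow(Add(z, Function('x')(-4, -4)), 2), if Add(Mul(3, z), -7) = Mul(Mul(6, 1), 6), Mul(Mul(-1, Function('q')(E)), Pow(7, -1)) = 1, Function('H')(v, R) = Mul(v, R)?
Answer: Rational(84100, 9) ≈ 9344.4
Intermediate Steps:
Function('H')(v, R) = Mul(R, v)
Function('q')(E) = -7 (Function('q')(E) = Mul(-7, 1) = -7)
Function('x')(h, k) = Add(1, Mul(-7, h, k)) (Function('x')(h, k) = Add(Mul(Mul(-7, h), k), 1) = Add(Mul(-7, h, k), 1) = Add(1, Mul(-7, h, k)))
z = Rational(43, 3) (z = Add(Rational(7, 3), Mul(Rational(1, 3), Mul(Mul(6, 1), 6))) = Add(Rational(7, 3), Mul(Rational(1, 3), Mul(6, 6))) = Add(Rational(7, 3), Mul(Rational(1, 3), 36)) = Add(Rational(7, 3), 12) = Rational(43, 3) ≈ 14.333)
Pow(Add(z, Function('x')(-4, -4)), 2) = Pow(Add(Rational(43, 3), Add(1, Mul(-7, -4, -4))), 2) = Pow(Add(Rational(43, 3), Add(1, -112)), 2) = Pow(Add(Rational(43, 3), -111), 2) = Pow(Rational(-290, 3), 2) = Rational(84100, 9)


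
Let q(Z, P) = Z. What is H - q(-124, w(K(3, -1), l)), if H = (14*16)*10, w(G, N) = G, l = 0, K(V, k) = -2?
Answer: 2364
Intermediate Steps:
H = 2240 (H = 224*10 = 2240)
H - q(-124, w(K(3, -1), l)) = 2240 - 1*(-124) = 2240 + 124 = 2364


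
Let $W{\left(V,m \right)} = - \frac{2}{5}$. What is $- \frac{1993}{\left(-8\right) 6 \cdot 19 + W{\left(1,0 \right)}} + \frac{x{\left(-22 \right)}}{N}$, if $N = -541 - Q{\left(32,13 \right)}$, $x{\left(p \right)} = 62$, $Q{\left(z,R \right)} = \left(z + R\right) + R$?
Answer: $\frac{5686191}{2732638} \approx 2.0808$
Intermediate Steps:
$Q{\left(z,R \right)} = z + 2 R$ ($Q{\left(z,R \right)} = \left(R + z\right) + R = z + 2 R$)
$W{\left(V,m \right)} = - \frac{2}{5}$ ($W{\left(V,m \right)} = \left(-2\right) \frac{1}{5} = - \frac{2}{5}$)
$N = -599$ ($N = -541 - \left(32 + 2 \cdot 13\right) = -541 - \left(32 + 26\right) = -541 - 58 = -599$)
$- \frac{1993}{\left(-8\right) 6 \cdot 19 + W{\left(1,0 \right)}} + \frac{x{\left(-22 \right)}}{N} = - \frac{1993}{\left(-8\right) 6 \cdot 19 - \frac{2}{5}} + \frac{62}{-599} = - \frac{1993}{\left(-48\right) 19 - \frac{2}{5}} + 62 \left(- \frac{1}{599}\right) = - \frac{1993}{-912 - \frac{2}{5}} - \frac{62}{599} = - \frac{1993}{- \frac{4562}{5}} - \frac{62}{599} = \left(-1993\right) \left(- \frac{5}{4562}\right) - \frac{62}{599} = \frac{9965}{4562} - \frac{62}{599} = \frac{5686191}{2732638}$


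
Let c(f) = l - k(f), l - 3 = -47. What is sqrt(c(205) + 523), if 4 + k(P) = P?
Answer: sqrt(278) ≈ 16.673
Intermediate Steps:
l = -44 (l = 3 - 47 = -44)
k(P) = -4 + P
c(f) = -40 - f (c(f) = -44 - (-4 + f) = -44 + (4 - f) = -40 - f)
sqrt(c(205) + 523) = sqrt((-40 - 1*205) + 523) = sqrt((-40 - 205) + 523) = sqrt(-245 + 523) = sqrt(278)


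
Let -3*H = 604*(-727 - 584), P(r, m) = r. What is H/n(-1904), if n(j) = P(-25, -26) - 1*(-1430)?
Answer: 263948/1405 ≈ 187.86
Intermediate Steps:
n(j) = 1405 (n(j) = -25 - 1*(-1430) = -25 + 1430 = 1405)
H = 263948 (H = -604*(-727 - 584)/3 = -604*(-1311)/3 = -⅓*(-791844) = 263948)
H/n(-1904) = 263948/1405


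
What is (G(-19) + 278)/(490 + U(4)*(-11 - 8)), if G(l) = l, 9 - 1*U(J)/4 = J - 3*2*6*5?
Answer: -259/13570 ≈ -0.019086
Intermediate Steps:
U(J) = 756 - 4*J (U(J) = 36 - 4*(J - 3*2*6*5) = 36 - 4*(J - 36*5) = 36 - 4*(J - 3*60) = 36 - 4*(J - 180) = 36 - 4*(-180 + J) = 36 + (720 - 4*J) = 756 - 4*J)
(G(-19) + 278)/(490 + U(4)*(-11 - 8)) = (-19 + 278)/(490 + (756 - 4*4)*(-11 - 8)) = 259/(490 + (756 - 16)*(-19)) = 259/(490 + 740*(-19)) = 259/(490 - 14060) = 259/(-13570) = 259*(-1/13570) = -259/13570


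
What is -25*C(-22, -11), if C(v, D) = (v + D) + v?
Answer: 1375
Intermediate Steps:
C(v, D) = D + 2*v (C(v, D) = (D + v) + v = D + 2*v)
-25*C(-22, -11) = -25*(-11 + 2*(-22)) = -25*(-11 - 44) = -25*(-55) = 1375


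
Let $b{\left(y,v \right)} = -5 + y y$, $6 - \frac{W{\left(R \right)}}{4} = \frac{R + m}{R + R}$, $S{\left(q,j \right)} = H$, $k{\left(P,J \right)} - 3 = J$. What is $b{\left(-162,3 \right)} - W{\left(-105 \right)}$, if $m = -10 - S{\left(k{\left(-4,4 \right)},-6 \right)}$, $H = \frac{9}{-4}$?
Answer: $\frac{5505601}{210} \approx 26217.0$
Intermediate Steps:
$k{\left(P,J \right)} = 3 + J$
$H = - \frac{9}{4}$ ($H = 9 \left(- \frac{1}{4}\right) = - \frac{9}{4} \approx -2.25$)
$S{\left(q,j \right)} = - \frac{9}{4}$
$m = - \frac{31}{4}$ ($m = -10 - - \frac{9}{4} = -10 + \frac{9}{4} = - \frac{31}{4} \approx -7.75$)
$W{\left(R \right)} = 24 - \frac{2 \left(- \frac{31}{4} + R\right)}{R}$ ($W{\left(R \right)} = 24 - 4 \frac{R - \frac{31}{4}}{R + R} = 24 - 4 \frac{- \frac{31}{4} + R}{2 R} = 24 - \frac{2 \left(- \frac{31}{4} + R\right)}{R}$)
$b{\left(y,v \right)} = -5 + y^{2}$
$b{\left(-162,3 \right)} - W{\left(-105 \right)} = \left(-5 + \left(-162\right)^{2}\right) - \left(22 + \frac{31}{2 \left(-105\right)}\right) = \left(-5 + 26244\right) - \left(22 + \frac{31}{2} \left(- \frac{1}{105}\right)\right) = 26239 - \left(22 - \frac{31}{210}\right) = 26239 - \frac{4589}{210} = \frac{5505601}{210}$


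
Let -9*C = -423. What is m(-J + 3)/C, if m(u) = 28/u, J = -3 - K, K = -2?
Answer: 7/47 ≈ 0.14894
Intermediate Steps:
C = 47 (C = -⅑*(-423) = 47)
J = -1 (J = -3 - 1*(-2) = -3 + 2 = -1)
m(-J + 3)/C = (28/(-1*(-1) + 3))/47 = (28/(1 + 3))*(1/47) = (28/4)*(1/47) = (28*(¼))*(1/47) = 7*(1/47) = 7/47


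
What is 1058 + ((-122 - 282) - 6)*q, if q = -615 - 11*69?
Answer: 564398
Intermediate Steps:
q = -1374 (q = -615 - 759 = -1374)
1058 + ((-122 - 282) - 6)*q = 1058 + ((-122 - 282) - 6)*(-1374) = 1058 + (-404 - 6)*(-1374) = 1058 - 410*(-1374) = 1058 + 563340 = 564398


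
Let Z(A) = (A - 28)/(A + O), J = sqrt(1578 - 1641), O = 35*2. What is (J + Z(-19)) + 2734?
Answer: 139387/51 + 3*I*sqrt(7) ≈ 2733.1 + 7.9373*I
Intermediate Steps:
O = 70
J = 3*I*sqrt(7) (J = sqrt(-63) = 3*I*sqrt(7) ≈ 7.9373*I)
Z(A) = (-28 + A)/(70 + A) (Z(A) = (A - 28)/(A + 70) = (-28 + A)/(70 + A))
(J + Z(-19)) + 2734 = (3*I*sqrt(7) + (-28 - 19)/(70 - 19)) + 2734 = (3*I*sqrt(7) - 47/51) + 2734 = (-47/51 + 3*I*sqrt(7)) + 2734 = 139387/51 + 3*I*sqrt(7)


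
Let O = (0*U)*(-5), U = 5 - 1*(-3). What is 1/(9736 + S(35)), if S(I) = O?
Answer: 1/9736 ≈ 0.00010271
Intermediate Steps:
U = 8 (U = 5 + 3 = 8)
O = 0 (O = (0*8)*(-5) = 0*(-5) = 0)
S(I) = 0
1/(9736 + S(35)) = 1/(9736 + 0) = 1/9736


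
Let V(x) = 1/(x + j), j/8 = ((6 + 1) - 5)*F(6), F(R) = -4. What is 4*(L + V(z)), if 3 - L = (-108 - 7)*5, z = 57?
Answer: 16180/7 ≈ 2311.4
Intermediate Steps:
L = 578 (L = 3 - (-108 - 7)*5 = 3 - (-115)*5 = 3 - 1*(-575) = 3 + 575 = 578)
j = -64 (j = 8*(((6 + 1) - 5)*(-4)) = 8*((7 - 5)*(-4)) = 8*(2*(-4)) = 8*(-8) = -64)
V(x) = 1/(-64 + x) (V(x) = 1/(x - 64) = 1/(-64 + x))
4*(L + V(z)) = 4*(578 + 1/(-64 + 57)) = 4*(578 + 1/(-7)) = 4*(578 - ⅐) = 4*(4045/7) = 16180/7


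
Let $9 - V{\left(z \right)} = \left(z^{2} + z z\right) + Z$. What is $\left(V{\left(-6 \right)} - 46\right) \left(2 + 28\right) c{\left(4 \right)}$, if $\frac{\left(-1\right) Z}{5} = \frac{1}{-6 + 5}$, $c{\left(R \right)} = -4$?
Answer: $13680$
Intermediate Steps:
$Z = 5$ ($Z = - \frac{5}{-6 + 5} = - \frac{5}{-1} = \left(-5\right) \left(-1\right) = 5$)
$V{\left(z \right)} = 4 - 2 z^{2}$ ($V{\left(z \right)} = 9 - \left(\left(z^{2} + z z\right) + 5\right) = 9 - \left(\left(z^{2} + z^{2}\right) + 5\right) = 9 - \left(2 z^{2} + 5\right) = 9 - \left(5 + 2 z^{2}\right) = 4 - 2 z^{2}$)
$\left(V{\left(-6 \right)} - 46\right) \left(2 + 28\right) c{\left(4 \right)} = \left(\left(4 - 2 \left(-6\right)^{2}\right) - 46\right) \left(2 + 28\right) \left(-4\right) = \left(\left(4 - 72\right) - 46\right) 30 \left(-4\right) = \left(-68 - 46\right) 30 \left(-4\right) = \left(-114\right) 30 \left(-4\right) = \left(-3420\right) \left(-4\right) = 13680$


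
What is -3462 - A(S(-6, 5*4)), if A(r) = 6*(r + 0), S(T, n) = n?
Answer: -3582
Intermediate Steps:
A(r) = 6*r
-3462 - A(S(-6, 5*4)) = -3462 - 6*5*4 = -3462 - 6*20 = -3462 - 1*120 = -3462 - 120 = -3582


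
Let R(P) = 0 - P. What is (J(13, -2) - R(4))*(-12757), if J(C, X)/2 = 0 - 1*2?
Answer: 0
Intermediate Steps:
J(C, X) = -4 (J(C, X) = 2*(0 - 1*2) = 2*(0 - 2) = 2*(-2) = -4)
R(P) = -P
(J(13, -2) - R(4))*(-12757) = (-4 - (-1)*4)*(-12757) = (-4 - 1*(-4))*(-12757) = (-4 + 4)*(-12757) = 0*(-12757) = 0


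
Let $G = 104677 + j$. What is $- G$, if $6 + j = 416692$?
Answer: $-521363$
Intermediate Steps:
$j = 416686$ ($j = -6 + 416692 = 416686$)
$G = 521363$ ($G = 104677 + 416686 = 521363$)
$- G = \left(-1\right) 521363 = -521363$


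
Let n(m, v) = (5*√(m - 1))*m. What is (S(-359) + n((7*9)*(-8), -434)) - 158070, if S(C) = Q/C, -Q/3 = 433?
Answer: -56745831/359 - 2520*I*√505 ≈ -1.5807e+5 - 56630.0*I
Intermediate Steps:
Q = -1299 (Q = -3*433 = -1299)
S(C) = -1299/C
n(m, v) = 5*m*√(-1 + m) (n(m, v) = (5*√(-1 + m))*m = 5*m*√(-1 + m))
(S(-359) + n((7*9)*(-8), -434)) - 158070 = (-1299/(-359) + 5*((7*9)*(-8))*√(-1 + (7*9)*(-8))) - 158070 = (-1299*(-1/359) + 5*(63*(-8))*√(-1 + 63*(-8))) - 158070 = (1299/359 + 5*(-504)*√(-1 - 504)) - 158070 = (1299/359 + 5*(-504)*√(-505)) - 158070 = (1299/359 + 5*(-504)*(I*√505)) - 158070 = (1299/359 - 2520*I*√505) - 158070 = -56745831/359 - 2520*I*√505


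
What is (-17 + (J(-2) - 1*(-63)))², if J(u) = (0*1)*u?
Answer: 2116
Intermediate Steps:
J(u) = 0 (J(u) = 0*u = 0)
(-17 + (J(-2) - 1*(-63)))² = (-17 + (0 - 1*(-63)))² = (-17 + (0 + 63))² = (-17 + 63)² = 46² = 2116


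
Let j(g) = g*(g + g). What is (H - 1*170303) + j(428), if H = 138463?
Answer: 334528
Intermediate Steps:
j(g) = 2*g² (j(g) = g*(2*g) = 2*g²)
(H - 1*170303) + j(428) = (138463 - 1*170303) + 2*428² = (138463 - 170303) + 2*183184 = -31840 + 366368 = 334528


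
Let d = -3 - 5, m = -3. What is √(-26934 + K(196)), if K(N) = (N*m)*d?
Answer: 3*I*√2470 ≈ 149.1*I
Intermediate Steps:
d = -8
K(N) = 24*N (K(N) = (N*(-3))*(-8) = -3*N*(-8) = 24*N)
√(-26934 + K(196)) = √(-26934 + 24*196) = √(-26934 + 4704) = √(-22230) = 3*I*√2470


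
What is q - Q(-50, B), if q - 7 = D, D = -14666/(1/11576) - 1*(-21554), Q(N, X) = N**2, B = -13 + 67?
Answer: -169754555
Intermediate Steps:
B = 54
D = -169752062 (D = -14666/1/11576 + 21554 = -14666*11576 + 21554 = -169773616 + 21554 = -169752062)
q = -169752055 (q = 7 - 169752062 = -169752055)
q - Q(-50, B) = -169752055 - 1*(-50)**2 = -169752055 - 1*2500 = -169752055 - 2500 = -169754555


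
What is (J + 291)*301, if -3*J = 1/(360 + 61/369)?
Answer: 11640894468/132901 ≈ 87591.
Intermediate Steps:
J = -123/132901 (J = -1/(3*(360 + 61/369)) = -1/(3*132901/369) = -1/3*369/132901 = -123/132901 ≈ -0.00092550)
(J + 291)*301 = (-123/132901 + 291)*301 = (38674068/132901)*301 = 11640894468/132901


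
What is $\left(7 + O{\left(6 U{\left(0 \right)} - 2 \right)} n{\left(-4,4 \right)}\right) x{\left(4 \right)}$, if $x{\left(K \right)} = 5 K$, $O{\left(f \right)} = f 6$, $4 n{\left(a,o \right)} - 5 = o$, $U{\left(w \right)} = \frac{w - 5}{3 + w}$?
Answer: $-3100$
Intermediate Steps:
$U{\left(w \right)} = \frac{-5 + w}{3 + w}$
$n{\left(a,o \right)} = \frac{5}{4} + \frac{o}{4}$
$O{\left(f \right)} = 6 f$
$\left(7 + O{\left(6 U{\left(0 \right)} - 2 \right)} n{\left(-4,4 \right)}\right) x{\left(4 \right)} = \left(7 + 6 \left(6 \frac{-5 + 0}{3 + 0} - 2\right) \left(\frac{5}{4} + \frac{1}{4} \cdot 4\right)\right) 5 \cdot 4 = \left(7 + 6 \left(6 \cdot \frac{1}{3} \left(-5\right) - 2\right) \left(\frac{5}{4} + 1\right)\right) 20 = \left(7 + 6 \left(6 \cdot \frac{1}{3} \left(-5\right) - 2\right) \frac{9}{4}\right) 20 = \left(7 + 6 \left(6 \left(- \frac{5}{3}\right) - 2\right) \frac{9}{4}\right) 20 = \left(7 + 6 \left(-10 - 2\right) \frac{9}{4}\right) 20 = \left(7 + 6 \left(-12\right) \frac{9}{4}\right) 20 = \left(7 - 162\right) 20 = \left(-155\right) 20 = -3100$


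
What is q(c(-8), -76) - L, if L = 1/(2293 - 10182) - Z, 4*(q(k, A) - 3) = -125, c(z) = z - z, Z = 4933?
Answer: 154774295/31556 ≈ 4904.8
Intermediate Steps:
c(z) = 0
q(k, A) = -113/4 (q(k, A) = 3 + (¼)*(-125) = 3 - 125/4 = -113/4)
L = -38916438/7889 (L = 1/(2293 - 10182) - 1*4933 = 1/(-7889) - 4933 = -1/7889 - 4933 = -38916438/7889 ≈ -4933.0)
q(c(-8), -76) - L = -113/4 - 1*(-38916438/7889) = -113/4 + 38916438/7889 = 154774295/31556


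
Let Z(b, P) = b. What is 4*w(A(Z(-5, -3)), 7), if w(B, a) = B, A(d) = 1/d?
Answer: -⅘ ≈ -0.80000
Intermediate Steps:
4*w(A(Z(-5, -3)), 7) = 4/(-5) = 4*(-⅕) = -⅘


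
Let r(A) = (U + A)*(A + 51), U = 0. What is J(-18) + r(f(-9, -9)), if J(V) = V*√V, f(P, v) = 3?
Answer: 162 - 54*I*√2 ≈ 162.0 - 76.368*I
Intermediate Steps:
J(V) = V^(3/2)
r(A) = A*(51 + A) (r(A) = (0 + A)*(A + 51) = A*(51 + A))
J(-18) + r(f(-9, -9)) = (-18)^(3/2) + 3*(51 + 3) = -54*I*√2 + 3*54 = -54*I*√2 + 162 = 162 - 54*I*√2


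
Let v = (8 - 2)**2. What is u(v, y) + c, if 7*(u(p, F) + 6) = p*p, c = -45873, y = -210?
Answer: -319857/7 ≈ -45694.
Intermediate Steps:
v = 36 (v = 6**2 = 36)
u(p, F) = -6 + p**2/7 (u(p, F) = -6 + (p*p)/7 = -6 + p**2/7)
u(v, y) + c = (-6 + (1/7)*36**2) - 45873 = (-6 + (1/7)*1296) - 45873 = (-6 + 1296/7) - 45873 = 1254/7 - 45873 = -319857/7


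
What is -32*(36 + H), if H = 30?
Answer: -2112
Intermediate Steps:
-32*(36 + H) = -32*(36 + 30) = -32*66 = -2112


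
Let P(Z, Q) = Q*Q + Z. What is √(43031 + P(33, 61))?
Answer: √46785 ≈ 216.30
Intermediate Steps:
P(Z, Q) = Z + Q² (P(Z, Q) = Q² + Z = Z + Q²)
√(43031 + P(33, 61)) = √(43031 + (33 + 61²)) = √(43031 + (33 + 3721)) = √(43031 + 3754) = √46785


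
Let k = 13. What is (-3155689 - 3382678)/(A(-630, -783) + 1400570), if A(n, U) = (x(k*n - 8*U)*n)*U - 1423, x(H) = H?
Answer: 6538367/948677393 ≈ 0.0068921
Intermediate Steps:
A(n, U) = -1423 + U*n*(-8*U + 13*n) (A(n, U) = ((13*n - 8*U)*n)*U - 1423 = ((-8*U + 13*n)*n)*U - 1423 = (n*(-8*U + 13*n))*U - 1423 = U*n*(-8*U + 13*n) - 1423 = -1423 + U*n*(-8*U + 13*n))
(-3155689 - 3382678)/(A(-630, -783) + 1400570) = (-3155689 - 3382678)/((-1423 - 1*(-783)*(-630)*(-13*(-630) + 8*(-783))) + 1400570) = -6538367/((-1423 - 1*(-783)*(-630)*(8190 - 6264)) + 1400570) = -6538367/((-1423 - 1*(-783)*(-630)*1926) + 1400570) = -6538367/((-1423 - 950076540) + 1400570) = -6538367/(-950077963 + 1400570) = -6538367/(-948677393) = -6538367*(-1/948677393) = 6538367/948677393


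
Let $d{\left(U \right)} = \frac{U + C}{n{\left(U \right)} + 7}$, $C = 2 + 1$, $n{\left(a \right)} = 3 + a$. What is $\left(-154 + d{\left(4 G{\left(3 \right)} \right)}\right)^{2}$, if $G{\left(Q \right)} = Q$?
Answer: $\frac{11377129}{484} \approx 23506.0$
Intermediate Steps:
$C = 3$
$d{\left(U \right)} = \frac{3 + U}{10 + U}$ ($d{\left(U \right)} = \frac{U + 3}{\left(3 + U\right) + 7} = \frac{3 + U}{10 + U}$)
$\left(-154 + d{\left(4 G{\left(3 \right)} \right)}\right)^{2} = \left(-154 + \frac{3 + 4 \cdot 3}{10 + 4 \cdot 3}\right)^{2} = \left(-154 + \frac{3 + 12}{10 + 12}\right)^{2} = \left(-154 + \frac{1}{22} \cdot 15\right)^{2} = \left(-154 + \frac{15}{22}\right)^{2} = \left(- \frac{3373}{22}\right)^{2} = \frac{11377129}{484}$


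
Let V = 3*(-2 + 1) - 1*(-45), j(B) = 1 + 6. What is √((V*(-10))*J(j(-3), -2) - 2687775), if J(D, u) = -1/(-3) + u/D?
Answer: I*√2687795 ≈ 1639.4*I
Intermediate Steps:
j(B) = 7
J(D, u) = ⅓ + u/D (J(D, u) = -1*(-⅓) + u/D = ⅓ + u/D)
V = 42 (V = 3*(-1) + 45 = -3 + 45 = 42)
√((V*(-10))*J(j(-3), -2) - 2687775) = √((42*(-10))*((-2 + (⅓)*7)/7) - 2687775) = √(-60*(-2 + 7/3) - 2687775) = √(-60/3 - 2687775) = √(-420*1/21 - 2687775) = √(-20 - 2687775) = √(-2687795) = I*√2687795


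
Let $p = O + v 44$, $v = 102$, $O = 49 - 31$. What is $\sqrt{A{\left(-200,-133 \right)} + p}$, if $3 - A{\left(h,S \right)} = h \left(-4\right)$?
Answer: $\sqrt{3709} \approx 60.902$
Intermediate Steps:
$O = 18$
$A{\left(h,S \right)} = 3 + 4 h$ ($A{\left(h,S \right)} = 3 - h \left(-4\right) = 3 - - 4 h = 3 + 4 h$)
$p = 4506$ ($p = 18 + 102 \cdot 44 = 18 + 4488 = 4506$)
$\sqrt{A{\left(-200,-133 \right)} + p} = \sqrt{\left(3 + 4 \left(-200\right)\right) + 4506} = \sqrt{\left(3 - 800\right) + 4506} = \sqrt{-797 + 4506} = \sqrt{3709}$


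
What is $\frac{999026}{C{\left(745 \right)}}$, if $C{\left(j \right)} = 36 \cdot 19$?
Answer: $\frac{499513}{342} \approx 1460.6$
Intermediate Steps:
$C{\left(j \right)} = 684$
$\frac{999026}{C{\left(745 \right)}} = \frac{999026}{684} = 999026 \cdot \frac{1}{684} = \frac{499513}{342}$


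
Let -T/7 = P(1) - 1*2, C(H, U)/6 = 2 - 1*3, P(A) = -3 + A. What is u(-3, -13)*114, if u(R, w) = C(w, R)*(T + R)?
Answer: -17100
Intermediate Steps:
C(H, U) = -6 (C(H, U) = 6*(2 - 1*3) = 6*(2 - 3) = 6*(-1) = -6)
T = 28 (T = -7*((-3 + 1) - 1*2) = -7*(-2 - 2) = -7*(-4) = 28)
u(R, w) = -168 - 6*R (u(R, w) = -6*(28 + R) = -168 - 6*R)
u(-3, -13)*114 = (-168 - 6*(-3))*114 = (-168 + 18)*114 = -150*114 = -17100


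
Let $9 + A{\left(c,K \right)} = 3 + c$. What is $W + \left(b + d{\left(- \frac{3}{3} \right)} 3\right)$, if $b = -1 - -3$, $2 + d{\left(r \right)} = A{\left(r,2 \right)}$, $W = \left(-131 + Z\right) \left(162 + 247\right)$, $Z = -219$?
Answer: $-143175$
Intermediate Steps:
$A{\left(c,K \right)} = -6 + c$ ($A{\left(c,K \right)} = -9 + \left(3 + c\right) = -6 + c$)
$W = -143150$ ($W = \left(-131 - 219\right) \left(162 + 247\right) = \left(-350\right) 409 = -143150$)
$d{\left(r \right)} = -8 + r$ ($d{\left(r \right)} = -2 + \left(-6 + r\right) = -8 + r$)
$b = 2$ ($b = -1 + 3 = 2$)
$W + \left(b + d{\left(- \frac{3}{3} \right)} 3\right) = -143150 + \left(2 + \left(-8 - \frac{3}{3}\right) 3\right) = -143150 + \left(2 + \left(-8 - 1\right) 3\right) = -143150 + \left(2 - 27\right) = -143150 - 25 = -143175$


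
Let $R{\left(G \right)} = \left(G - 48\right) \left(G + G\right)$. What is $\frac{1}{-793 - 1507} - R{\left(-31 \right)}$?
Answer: $- \frac{11265401}{2300} \approx -4898.0$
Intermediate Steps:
$R{\left(G \right)} = 2 G \left(-48 + G\right)$ ($R{\left(G \right)} = \left(-48 + G\right) 2 G = 2 G \left(-48 + G\right)$)
$\frac{1}{-793 - 1507} - R{\left(-31 \right)} = \frac{1}{-793 - 1507} - 2 \left(-31\right) \left(-48 - 31\right) = \frac{1}{-2300} - 2 \left(-31\right) \left(-79\right) = - \frac{1}{2300} - 4898 = - \frac{11265401}{2300}$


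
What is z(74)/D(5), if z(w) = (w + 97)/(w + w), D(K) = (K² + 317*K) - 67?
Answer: 171/228364 ≈ 0.00074880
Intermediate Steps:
D(K) = -67 + K² + 317*K
z(w) = (97 + w)/(2*w) (z(w) = (97 + w)/((2*w)) = (97 + w)*(1/(2*w)) = (97 + w)/(2*w))
z(74)/D(5) = ((½)*(97 + 74)/74)/(-67 + 5² + 317*5) = ((½)*(1/74)*171)/(-67 + 25 + 1585) = (171/148)/1543 = (171/148)*(1/1543) = 171/228364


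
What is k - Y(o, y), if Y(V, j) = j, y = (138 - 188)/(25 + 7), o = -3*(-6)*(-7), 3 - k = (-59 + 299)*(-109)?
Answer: 418633/16 ≈ 26165.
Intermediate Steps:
k = 26163 (k = 3 - (-59 + 299)*(-109) = 3 - 240*(-109) = 3 - 1*(-26160) = 3 + 26160 = 26163)
o = -126 (o = 18*(-7) = -126)
y = -25/16 (y = -50/32 = -50*1/32 = -25/16 ≈ -1.5625)
k - Y(o, y) = 26163 - 1*(-25/16) = 26163 + 25/16 = 418633/16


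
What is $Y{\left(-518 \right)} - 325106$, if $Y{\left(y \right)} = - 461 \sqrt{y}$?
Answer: $-325106 - 461 i \sqrt{518} \approx -3.2511 \cdot 10^{5} - 10492.0 i$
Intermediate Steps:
$Y{\left(-518 \right)} - 325106 = - 461 \sqrt{-518} - 325106 = - 461 i \sqrt{518} - 325106 = -325106 - 461 i \sqrt{518}$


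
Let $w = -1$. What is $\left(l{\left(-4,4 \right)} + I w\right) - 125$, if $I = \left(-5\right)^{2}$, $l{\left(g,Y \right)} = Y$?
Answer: $-146$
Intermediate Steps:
$I = 25$
$\left(l{\left(-4,4 \right)} + I w\right) - 125 = \left(4 + 25 \left(-1\right)\right) - 125 = \left(4 - 25\right) - 125 = -21 - 125 = -146$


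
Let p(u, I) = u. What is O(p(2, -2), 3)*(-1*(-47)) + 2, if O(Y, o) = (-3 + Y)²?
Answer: 49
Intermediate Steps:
O(p(2, -2), 3)*(-1*(-47)) + 2 = (-3 + 2)²*(-1*(-47)) + 2 = (-1)²*47 + 2 = 1*47 + 2 = 47 + 2 = 49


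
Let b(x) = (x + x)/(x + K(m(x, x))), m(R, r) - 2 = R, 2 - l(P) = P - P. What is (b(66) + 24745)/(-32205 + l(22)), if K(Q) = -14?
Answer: -321718/418639 ≈ -0.76849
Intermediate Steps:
l(P) = 2 (l(P) = 2 - (P - P) = 2 - 1*0 = 2 + 0 = 2)
m(R, r) = 2 + R
b(x) = 2*x/(-14 + x) (b(x) = (x + x)/(x - 14) = (2*x)/(-14 + x) = 2*x/(-14 + x))
(b(66) + 24745)/(-32205 + l(22)) = (2*66/(-14 + 66) + 24745)/(-32205 + 2) = (2*66/52 + 24745)/(-32203) = (2*66*(1/52) + 24745)*(-1/32203) = (33/13 + 24745)*(-1/32203) = (321718/13)*(-1/32203) = -321718/418639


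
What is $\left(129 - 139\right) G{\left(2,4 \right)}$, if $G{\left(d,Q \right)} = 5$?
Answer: $-50$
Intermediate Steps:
$\left(129 - 139\right) G{\left(2,4 \right)} = \left(129 - 139\right) 5 = \left(-10\right) 5 = -50$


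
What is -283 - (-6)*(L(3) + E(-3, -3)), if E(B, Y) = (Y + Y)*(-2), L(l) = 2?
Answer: -199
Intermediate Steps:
E(B, Y) = -4*Y (E(B, Y) = (2*Y)*(-2) = -4*Y)
-283 - (-6)*(L(3) + E(-3, -3)) = -283 - (-6)*(2 - 4*(-3)) = -283 - (-6)*(2 + 12) = -283 - (-6)*14 = -283 - 1*(-84) = -283 + 84 = -199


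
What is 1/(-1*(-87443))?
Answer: 1/87443 ≈ 1.1436e-5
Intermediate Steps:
1/(-1*(-87443)) = 1/87443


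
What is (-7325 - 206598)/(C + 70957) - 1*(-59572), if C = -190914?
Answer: 7146292327/119957 ≈ 59574.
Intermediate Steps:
(-7325 - 206598)/(C + 70957) - 1*(-59572) = (-7325 - 206598)/(-190914 + 70957) - 1*(-59572) = -213923/(-119957) + 59572 = -213923*(-1/119957) + 59572 = 213923/119957 + 59572 = 7146292327/119957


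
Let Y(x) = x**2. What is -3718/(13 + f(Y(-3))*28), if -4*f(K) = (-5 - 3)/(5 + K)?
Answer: -3718/17 ≈ -218.71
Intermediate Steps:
f(K) = 2/(5 + K) (f(K) = -(-5 - 3)/(4*(5 + K)) = -(-2)/(5 + K) = 2/(5 + K))
-3718/(13 + f(Y(-3))*28) = -3718/(13 + (2/(5 + (-3)**2))*28) = -3718/(13 + (2/(5 + 9))*28) = -3718/(13 + (2/14)*28) = -3718/(13 + (2*(1/14))*28) = -3718/(13 + (1/7)*28) = -3718/(13 + 4) = -3718/17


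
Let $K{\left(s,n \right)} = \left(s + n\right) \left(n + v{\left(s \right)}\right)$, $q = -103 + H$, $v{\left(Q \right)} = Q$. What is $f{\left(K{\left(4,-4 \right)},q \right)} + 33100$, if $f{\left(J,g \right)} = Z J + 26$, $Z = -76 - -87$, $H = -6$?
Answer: $33126$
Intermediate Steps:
$Z = 11$ ($Z = -76 + 87 = 11$)
$q = -109$ ($q = -103 - 6 = -109$)
$K{\left(s,n \right)} = \left(n + s\right)^{2}$ ($K{\left(s,n \right)} = \left(s + n\right) \left(n + s\right) = \left(n + s\right) \left(n + s\right) = \left(n + s\right)^{2}$)
$f{\left(J,g \right)} = 26 + 11 J$ ($f{\left(J,g \right)} = 11 J + 26 = 26 + 11 J$)
$f{\left(K{\left(4,-4 \right)},q \right)} + 33100 = \left(26 + 11 \left(\left(-4\right)^{2} + 4^{2} + 2 \left(-4\right) 4\right)\right) + 33100 = \left(26 + 11 \left(16 + 16 - 32\right)\right) + 33100 = \left(26 + 11 \cdot 0\right) + 33100 = \left(26 + 0\right) + 33100 = 26 + 33100 = 33126$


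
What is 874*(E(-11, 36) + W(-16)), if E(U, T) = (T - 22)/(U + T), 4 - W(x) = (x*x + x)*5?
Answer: -26120364/25 ≈ -1.0448e+6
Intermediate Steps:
W(x) = 4 - 5*x - 5*x**2 (W(x) = 4 - (x*x + x)*5 = 4 - (x**2 + x)*5 = 4 - (x + x**2)*5 = 4 - (5*x + 5*x**2) = 4 + (-5*x - 5*x**2) = 4 - 5*x - 5*x**2)
E(U, T) = (-22 + T)/(T + U)
874*(E(-11, 36) + W(-16)) = 874*((-22 + 36)/(36 - 11) + (4 - 5*(-16) - 5*(-16)**2)) = 874*(14/25 + (4 + 80 - 5*256)) = 874*((1/25)*14 + (4 + 80 - 1280)) = 874*(14/25 - 1196) = 874*(-29886/25) = -26120364/25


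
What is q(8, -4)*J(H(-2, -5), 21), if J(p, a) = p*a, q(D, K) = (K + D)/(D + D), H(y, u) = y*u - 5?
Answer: 105/4 ≈ 26.250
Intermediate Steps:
H(y, u) = -5 + u*y (H(y, u) = u*y - 5 = -5 + u*y)
q(D, K) = (D + K)/(2*D) (q(D, K) = (D + K)/((2*D)) = (D + K)*(1/(2*D)) = (D + K)/(2*D))
J(p, a) = a*p
q(8, -4)*J(H(-2, -5), 21) = ((1/2)*(8 - 4)/8)*(21*(-5 - 5*(-2))) = ((1/2)*(1/8)*4)*(21*(-5 + 10)) = (21*5)/4 = (1/4)*105 = 105/4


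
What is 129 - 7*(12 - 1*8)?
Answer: 101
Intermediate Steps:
129 - 7*(12 - 1*8) = 129 - 7*(12 - 8) = 129 - 7*4 = 129 - 28 = 101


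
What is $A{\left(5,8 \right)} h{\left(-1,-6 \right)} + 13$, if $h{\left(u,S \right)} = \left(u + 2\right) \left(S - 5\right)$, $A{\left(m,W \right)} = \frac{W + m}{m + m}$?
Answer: $- \frac{13}{10} \approx -1.3$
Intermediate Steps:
$A{\left(m,W \right)} = \frac{W + m}{2 m}$
$h{\left(u,S \right)} = \left(-5 + S\right) \left(2 + u\right)$ ($h{\left(u,S \right)} = \left(2 + u\right) \left(-5 + S\right) = \left(-5 + S\right) \left(2 + u\right)$)
$A{\left(5,8 \right)} h{\left(-1,-6 \right)} + 13 = \frac{8 + 5}{2 \cdot 5} \left(-10 - -5 + 2 \left(-6\right) - -6\right) + 13 = \frac{1}{2} \cdot \frac{1}{5} \cdot 13 \left(-10 + 5 - 12 + 6\right) + 13 = \frac{13}{10} \left(-11\right) + 13 = - \frac{143}{10} + 13 = - \frac{13}{10}$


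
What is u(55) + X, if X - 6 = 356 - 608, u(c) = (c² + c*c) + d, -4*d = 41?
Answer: 23175/4 ≈ 5793.8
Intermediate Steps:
d = -41/4 (d = -¼*41 = -41/4 ≈ -10.250)
u(c) = -41/4 + 2*c² (u(c) = (c² + c*c) - 41/4 = (c² + c²) - 41/4 = 2*c² - 41/4 = -41/4 + 2*c²)
X = -246 (X = 6 + (356 - 608) = 6 - 252 = -246)
u(55) + X = (-41/4 + 2*55²) - 246 = (-41/4 + 2*3025) - 246 = (-41/4 + 6050) - 246 = 24159/4 - 246 = 23175/4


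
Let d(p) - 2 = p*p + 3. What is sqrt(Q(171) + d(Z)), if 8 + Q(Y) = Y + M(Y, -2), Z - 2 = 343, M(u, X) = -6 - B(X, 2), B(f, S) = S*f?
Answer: sqrt(119191) ≈ 345.24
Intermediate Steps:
M(u, X) = -6 - 2*X
Z = 345 (Z = 2 + 343 = 345)
d(p) = 5 + p**2 (d(p) = 2 + (p*p + 3) = 2 + (p**2 + 3) = 2 + (3 + p**2) = 5 + p**2)
Q(Y) = -10 + Y (Q(Y) = -8 + (Y + (-6 - 2*(-2))) = -8 + (Y + (-6 + 4)) = -8 + (Y - 2) = -8 + (-2 + Y) = -10 + Y)
sqrt(Q(171) + d(Z)) = sqrt((-10 + 171) + (5 + 345**2)) = sqrt(161 + (5 + 119025)) = sqrt(161 + 119030) = sqrt(119191)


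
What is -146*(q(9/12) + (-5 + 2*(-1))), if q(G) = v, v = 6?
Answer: 146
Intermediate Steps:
q(G) = 6
-146*(q(9/12) + (-5 + 2*(-1))) = -146*(6 + (-5 + 2*(-1))) = -146*(6 + (-5 - 2)) = -146*(6 - 7) = -146*(-1) = 146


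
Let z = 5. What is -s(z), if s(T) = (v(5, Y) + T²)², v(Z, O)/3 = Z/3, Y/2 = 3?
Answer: -900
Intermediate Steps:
Y = 6 (Y = 2*3 = 6)
v(Z, O) = Z (v(Z, O) = 3*(Z/3) = Z)
s(T) = (5 + T²)²
-s(z) = -(5 + 5²)² = -(5 + 25)² = -1*30² = -1*900 = -900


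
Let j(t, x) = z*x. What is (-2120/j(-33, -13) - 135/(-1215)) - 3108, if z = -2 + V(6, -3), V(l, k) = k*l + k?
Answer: -8382409/2691 ≈ -3115.0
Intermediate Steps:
V(l, k) = k + k*l
z = -23 (z = -2 - 3*(1 + 6) = -2 - 3*7 = -2 - 21 = -23)
j(t, x) = -23*x
(-2120/j(-33, -13) - 135/(-1215)) - 3108 = (-2120/((-23*(-13))) - 135/(-1215)) - 3108 = (-2120/299 - 135*(-1/1215)) - 3108 = (-2120*1/299 + 1/9) - 3108 = (-2120/299 + 1/9) - 3108 = -18781/2691 - 3108 = -8382409/2691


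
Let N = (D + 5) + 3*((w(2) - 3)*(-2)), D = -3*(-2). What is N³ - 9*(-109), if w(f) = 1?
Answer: 13148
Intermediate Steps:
D = 6
N = 23 (N = (6 + 5) + 3*((1 - 3)*(-2)) = 11 + 3*(-2*(-2)) = 11 + 3*4 = 11 + 12 = 23)
N³ - 9*(-109) = 23³ - 9*(-109) = 12167 + 981 = 13148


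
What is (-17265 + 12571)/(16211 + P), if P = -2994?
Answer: -4694/13217 ≈ -0.35515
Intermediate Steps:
(-17265 + 12571)/(16211 + P) = (-17265 + 12571)/(16211 - 2994) = -4694/13217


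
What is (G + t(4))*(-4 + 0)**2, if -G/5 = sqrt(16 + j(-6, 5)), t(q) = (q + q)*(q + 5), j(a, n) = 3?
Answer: 1152 - 80*sqrt(19) ≈ 803.29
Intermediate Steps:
t(q) = 2*q*(5 + q) (t(q) = (2*q)*(5 + q) = 2*q*(5 + q))
G = -5*sqrt(19) (G = -5*sqrt(16 + 3) = -5*sqrt(19) ≈ -21.794)
(G + t(4))*(-4 + 0)**2 = (-5*sqrt(19) + 2*4*(5 + 4))*(-4 + 0)**2 = (-5*sqrt(19) + 2*4*9)*(-4)**2 = (-5*sqrt(19) + 72)*16 = (72 - 5*sqrt(19))*16 = 1152 - 80*sqrt(19)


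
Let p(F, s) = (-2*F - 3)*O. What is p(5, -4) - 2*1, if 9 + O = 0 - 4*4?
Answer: 323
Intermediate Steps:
O = -25 (O = -9 + (0 - 4*4) = -9 + (0 - 16) = -9 - 16 = -25)
p(F, s) = 75 + 50*F (p(F, s) = (-2*F - 3)*(-25) = (-3 - 2*F)*(-25) = 75 + 50*F)
p(5, -4) - 2*1 = (75 + 50*5) - 2*1 = (75 + 250) - 2 = 325 - 2 = 323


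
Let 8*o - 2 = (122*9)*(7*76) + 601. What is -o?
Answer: -584739/8 ≈ -73092.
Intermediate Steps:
o = 584739/8 (o = ¼ + ((122*9)*(7*76) + 601)/8 = ¼ + (1098*532 + 601)/8 = ¼ + (584136 + 601)/8 = ¼ + (⅛)*584737 = ¼ + 584737/8 = 584739/8 ≈ 73092.)
-o = -1*584739/8 = -584739/8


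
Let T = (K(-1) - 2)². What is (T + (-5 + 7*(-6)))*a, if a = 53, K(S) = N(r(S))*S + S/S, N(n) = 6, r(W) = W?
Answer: 106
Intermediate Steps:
K(S) = 1 + 6*S (K(S) = 6*S + S/S = 6*S + 1 = 1 + 6*S)
T = 49 (T = ((1 + 6*(-1)) - 2)² = ((1 - 6) - 2)² = (-5 - 2)² = (-7)² = 49)
(T + (-5 + 7*(-6)))*a = (49 + (-5 + 7*(-6)))*53 = (49 + (-5 - 42))*53 = (49 - 47)*53 = 2*53 = 106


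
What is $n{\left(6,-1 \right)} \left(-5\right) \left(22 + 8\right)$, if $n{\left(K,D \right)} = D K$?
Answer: $900$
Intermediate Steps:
$n{\left(6,-1 \right)} \left(-5\right) \left(22 + 8\right) = \left(-1\right) 6 \left(-5\right) \left(22 + 8\right) = \left(-6\right) \left(-5\right) 30 = 30 \cdot 30 = 900$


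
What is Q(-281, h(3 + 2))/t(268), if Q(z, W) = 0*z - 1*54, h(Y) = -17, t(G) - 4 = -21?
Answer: 54/17 ≈ 3.1765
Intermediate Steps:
t(G) = -17 (t(G) = 4 - 21 = -17)
Q(z, W) = -54 (Q(z, W) = 0 - 54 = -54)
Q(-281, h(3 + 2))/t(268) = -54/(-17) = -54*(-1/17) = 54/17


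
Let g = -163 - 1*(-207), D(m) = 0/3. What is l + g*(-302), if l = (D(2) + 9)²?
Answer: -13207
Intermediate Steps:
D(m) = 0 (D(m) = 0*(⅓) = 0)
l = 81 (l = (0 + 9)² = 9² = 81)
g = 44 (g = -163 + 207 = 44)
l + g*(-302) = 81 + 44*(-302) = 81 - 13288 = -13207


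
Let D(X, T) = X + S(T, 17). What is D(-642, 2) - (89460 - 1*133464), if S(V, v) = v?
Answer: 43379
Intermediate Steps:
D(X, T) = 17 + X (D(X, T) = X + 17 = 17 + X)
D(-642, 2) - (89460 - 1*133464) = (17 - 642) - (89460 - 1*133464) = -625 - (89460 - 133464) = -625 - 1*(-44004) = -625 + 44004 = 43379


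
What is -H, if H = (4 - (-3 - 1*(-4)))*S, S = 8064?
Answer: -24192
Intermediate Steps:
H = 24192 (H = (4 - (-3 - 1*(-4)))*8064 = (4 - (-3 + 4))*8064 = (4 - 1*1)*8064 = (4 - 1)*8064 = 3*8064 = 24192)
-H = -1*24192 = -24192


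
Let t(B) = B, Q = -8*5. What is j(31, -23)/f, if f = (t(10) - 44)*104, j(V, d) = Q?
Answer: 5/442 ≈ 0.011312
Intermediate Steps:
Q = -40
j(V, d) = -40
f = -3536 (f = (10 - 44)*104 = -34*104 = -3536)
j(31, -23)/f = -40/(-3536) = -40*(-1/3536) = 5/442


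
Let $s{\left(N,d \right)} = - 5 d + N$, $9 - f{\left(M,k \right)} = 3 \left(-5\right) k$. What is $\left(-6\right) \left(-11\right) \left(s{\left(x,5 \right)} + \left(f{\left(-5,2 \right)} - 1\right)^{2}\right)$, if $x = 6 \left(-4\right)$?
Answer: $92070$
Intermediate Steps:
$x = -24$
$f{\left(M,k \right)} = 9 + 15 k$ ($f{\left(M,k \right)} = 9 - 3 \left(-5\right) k = 9 - - 15 k = 9 + 15 k$)
$s{\left(N,d \right)} = N - 5 d$
$\left(-6\right) \left(-11\right) \left(s{\left(x,5 \right)} + \left(f{\left(-5,2 \right)} - 1\right)^{2}\right) = \left(-6\right) \left(-11\right) \left(\left(-24 - 25\right) + \left(\left(9 + 15 \cdot 2\right) - 1\right)^{2}\right) = 66 \left(\left(-24 - 25\right) + \left(\left(9 + 30\right) - 1\right)^{2}\right) = 66 \left(-49 + \left(39 - 1\right)^{2}\right) = 66 \left(-49 + 38^{2}\right) = 66 \left(-49 + 1444\right) = 66 \cdot 1395 = 92070$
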